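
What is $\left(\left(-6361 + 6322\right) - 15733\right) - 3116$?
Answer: $-18888$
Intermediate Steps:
$\left(\left(-6361 + 6322\right) - 15733\right) - 3116 = \left(-39 - 15733\right) - 3116 = -15772 - 3116 = -18888$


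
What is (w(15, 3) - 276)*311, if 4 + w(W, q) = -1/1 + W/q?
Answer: -85836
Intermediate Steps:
w(W, q) = -5 + W/q (w(W, q) = -4 + (-1/1 + W/q) = -4 + (-1*1 + W/q) = -4 + (-1 + W/q) = -5 + W/q)
(w(15, 3) - 276)*311 = ((-5 + 15/3) - 276)*311 = ((-5 + 15*(⅓)) - 276)*311 = ((-5 + 5) - 276)*311 = (0 - 276)*311 = -276*311 = -85836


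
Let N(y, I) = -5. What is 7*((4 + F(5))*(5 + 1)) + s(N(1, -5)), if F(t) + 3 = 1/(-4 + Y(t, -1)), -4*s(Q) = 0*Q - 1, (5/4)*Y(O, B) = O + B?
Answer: -41/4 ≈ -10.250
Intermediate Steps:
Y(O, B) = 4*B/5 + 4*O/5 (Y(O, B) = 4*(O + B)/5 = 4*(B + O)/5 = 4*B/5 + 4*O/5)
s(Q) = 1/4 (s(Q) = -(0*Q - 1)/4 = -(0 - 1)/4 = -1/4*(-1) = 1/4)
F(t) = -3 + 1/(-24/5 + 4*t/5) (F(t) = -3 + 1/(-4 + ((4/5)*(-1) + 4*t/5)) = -3 + 1/(-4 + (-4/5 + 4*t/5)) = -3 + 1/(-24/5 + 4*t/5))
7*((4 + F(5))*(5 + 1)) + s(N(1, -5)) = 7*((4 + (77 - 12*5)/(4*(-6 + 5)))*(5 + 1)) + 1/4 = 7*((4 + (1/4)*(77 - 60)/(-1))*6) + 1/4 = 7*((4 + (1/4)*(-1)*17)*6) + 1/4 = 7*((4 - 17/4)*6) + 1/4 = 7*(-1/4*6) + 1/4 = 7*(-3/2) + 1/4 = -21/2 + 1/4 = -41/4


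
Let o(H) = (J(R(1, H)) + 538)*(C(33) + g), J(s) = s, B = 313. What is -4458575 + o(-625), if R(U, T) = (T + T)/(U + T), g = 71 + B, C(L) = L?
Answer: -440272941/104 ≈ -4.2334e+6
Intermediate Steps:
g = 384 (g = 71 + 313 = 384)
R(U, T) = 2*T/(T + U) (R(U, T) = (2*T)/(T + U) = 2*T/(T + U))
o(H) = 224346 + 834*H/(1 + H) (o(H) = (2*H/(H + 1) + 538)*(33 + 384) = (2*H/(1 + H) + 538)*417 = (538 + 2*H/(1 + H))*417 = 224346 + 834*H/(1 + H))
-4458575 + o(-625) = -4458575 + 834*(269 + 270*(-625))/(1 - 625) = -4458575 + 834*(269 - 168750)/(-624) = -4458575 + 834*(-1/624)*(-168481) = -4458575 + 23418859/104 = -440272941/104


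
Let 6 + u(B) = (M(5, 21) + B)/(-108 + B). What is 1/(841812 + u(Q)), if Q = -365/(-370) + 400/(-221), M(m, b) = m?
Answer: 1779699/1498161228091 ≈ 1.1879e-6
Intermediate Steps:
Q = -13467/16354 (Q = -365*(-1/370) + 400*(-1/221) = 73/74 - 400/221 = -13467/16354 ≈ -0.82347)
u(B) = -6 + (5 + B)/(-108 + B)
1/(841812 + u(Q)) = 1/(841812 + (653 - 5*(-13467/16354))/(-108 - 13467/16354)) = 1/(841812 + (653 + 67335/16354)/(-1779699/16354)) = 1/(841812 - 16354/1779699*10746497/16354) = 1/(841812 - 10746497/1779699) = 1/(1498161228091/1779699) = 1779699/1498161228091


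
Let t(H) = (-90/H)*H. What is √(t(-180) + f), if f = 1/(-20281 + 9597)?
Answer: I*√2568329431/5342 ≈ 9.4868*I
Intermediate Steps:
t(H) = -90
f = -1/10684 (f = 1/(-10684) = -1/10684 ≈ -9.3598e-5)
√(t(-180) + f) = √(-90 - 1/10684) = √(-961561/10684) = I*√2568329431/5342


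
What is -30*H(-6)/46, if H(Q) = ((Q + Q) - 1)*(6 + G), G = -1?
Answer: 975/23 ≈ 42.391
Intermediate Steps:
H(Q) = -5 + 10*Q (H(Q) = ((Q + Q) - 1)*(6 - 1) = (2*Q - 1)*5 = (-1 + 2*Q)*5 = -5 + 10*Q)
-30*H(-6)/46 = -30*(-5 + 10*(-6))/46 = -30*(-5 - 60)*(1/46) = -30*(-65)*(1/46) = 1950*(1/46) = 975/23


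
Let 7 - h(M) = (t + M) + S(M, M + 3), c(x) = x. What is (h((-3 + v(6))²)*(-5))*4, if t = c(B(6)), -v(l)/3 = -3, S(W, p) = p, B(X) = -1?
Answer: 1340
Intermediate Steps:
v(l) = 9 (v(l) = -3*(-3) = 9)
t = -1
h(M) = 5 - 2*M (h(M) = 7 - ((-1 + M) + (M + 3)) = 7 - ((-1 + M) + (3 + M)) = 7 - (2 + 2*M) = 7 + (-2 - 2*M) = 5 - 2*M)
(h((-3 + v(6))²)*(-5))*4 = ((5 - 2*(-3 + 9)²)*(-5))*4 = ((5 - 2*6²)*(-5))*4 = ((5 - 2*36)*(-5))*4 = ((5 - 72)*(-5))*4 = -67*(-5)*4 = 335*4 = 1340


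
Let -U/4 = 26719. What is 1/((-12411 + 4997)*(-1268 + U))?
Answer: 1/801779616 ≈ 1.2472e-9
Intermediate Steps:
U = -106876 (U = -4*26719 = -106876)
1/((-12411 + 4997)*(-1268 + U)) = 1/((-12411 + 4997)*(-1268 - 106876)) = 1/(-7414*(-108144)) = 1/801779616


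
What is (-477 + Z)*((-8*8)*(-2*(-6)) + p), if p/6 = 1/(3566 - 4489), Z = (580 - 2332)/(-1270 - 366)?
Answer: 137985089850/377507 ≈ 3.6552e+5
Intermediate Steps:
Z = 438/409 (Z = -1752/(-1636) = -1752*(-1/1636) = 438/409 ≈ 1.0709)
p = -6/923 (p = 6/(3566 - 4489) = 6/(-923) = 6*(-1/923) = -6/923 ≈ -0.0065005)
(-477 + Z)*((-8*8)*(-2*(-6)) + p) = (-477 + 438/409)*((-8*8)*(-2*(-6)) - 6/923) = -194655*(-64*12 - 6/923)/409 = -194655*(-768 - 6/923)/409 = -194655/409*(-708870/923) = 137985089850/377507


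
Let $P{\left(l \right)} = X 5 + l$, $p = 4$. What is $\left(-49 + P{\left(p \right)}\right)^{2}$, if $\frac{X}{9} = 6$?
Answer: $50625$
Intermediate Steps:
$X = 54$ ($X = 9 \cdot 6 = 54$)
$P{\left(l \right)} = 270 + l$ ($P{\left(l \right)} = 54 \cdot 5 + l = 270 + l$)
$\left(-49 + P{\left(p \right)}\right)^{2} = \left(-49 + \left(270 + 4\right)\right)^{2} = \left(-49 + 274\right)^{2} = 225^{2} = 50625$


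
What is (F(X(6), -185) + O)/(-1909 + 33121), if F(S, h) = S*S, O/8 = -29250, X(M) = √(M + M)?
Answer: -1147/153 ≈ -7.4967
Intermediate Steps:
X(M) = √2*√M (X(M) = √(2*M) = √2*√M)
O = -234000 (O = 8*(-29250) = -234000)
F(S, h) = S²
(F(X(6), -185) + O)/(-1909 + 33121) = ((√2*√6)² - 234000)/(-1909 + 33121) = ((2*√3)² - 234000)/31212 = (12 - 234000)*(1/31212) = -233988*1/31212 = -1147/153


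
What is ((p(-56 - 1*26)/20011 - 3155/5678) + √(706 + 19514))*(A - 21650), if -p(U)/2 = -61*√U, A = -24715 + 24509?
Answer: 34477840/2839 - 43712*√5055 - 2666432*I*√82/20011 ≈ -3.0957e+6 - 1206.6*I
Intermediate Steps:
A = -206
p(U) = 122*√U (p(U) = -(-122)*√U = 122*√U)
((p(-56 - 1*26)/20011 - 3155/5678) + √(706 + 19514))*(A - 21650) = (((122*√(-56 - 1*26))/20011 - 3155/5678) + √(706 + 19514))*(-206 - 21650) = (((122*√(-56 - 26))*(1/20011) - 3155*1/5678) + √20220)*(-21856) = (((122*√(-82))*(1/20011) - 3155/5678) + 2*√5055)*(-21856) = (((122*(I*√82))*(1/20011) - 3155/5678) + 2*√5055)*(-21856) = (((122*I*√82)*(1/20011) - 3155/5678) + 2*√5055)*(-21856) = ((122*I*√82/20011 - 3155/5678) + 2*√5055)*(-21856) = ((-3155/5678 + 122*I*√82/20011) + 2*√5055)*(-21856) = (-3155/5678 + 2*√5055 + 122*I*√82/20011)*(-21856) = 34477840/2839 - 43712*√5055 - 2666432*I*√82/20011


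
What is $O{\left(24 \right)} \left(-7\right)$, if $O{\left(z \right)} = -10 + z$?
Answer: $-98$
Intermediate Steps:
$O{\left(24 \right)} \left(-7\right) = \left(-10 + 24\right) \left(-7\right) = 14 \left(-7\right) = -98$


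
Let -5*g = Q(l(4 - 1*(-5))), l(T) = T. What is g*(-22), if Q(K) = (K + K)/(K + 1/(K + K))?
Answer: 7128/815 ≈ 8.7460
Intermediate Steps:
Q(K) = 2*K/(K + 1/(2*K)) (Q(K) = (2*K)/(K + 1/(2*K)) = 2*K/(K + 1/(2*K)))
g = -324/815 (g = -4*(4 - 1*(-5))**2/(5*(1 + 2*(4 - 1*(-5))**2)) = -4*(4 + 5)**2/(5*(1 + 2*(4 + 5)**2)) = -4*9**2/(5*(1 + 2*9**2)) = -4*81/(5*(1 + 2*81)) = -4*81/(5*(1 + 162)) = -4*81/(5*163) = -1/5*324/163 = -324/815 ≈ -0.39755)
g*(-22) = -324/815*(-22) = 7128/815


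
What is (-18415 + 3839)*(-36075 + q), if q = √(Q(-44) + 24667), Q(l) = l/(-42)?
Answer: 525829200 - 14576*√10878609/21 ≈ 5.2354e+8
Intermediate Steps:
Q(l) = -l/42 (Q(l) = l*(-1/42) = -l/42)
q = √10878609/21 (q = √(-1/42*(-44) + 24667) = √(22/21 + 24667) = √(518029/21) = √10878609/21 ≈ 157.06)
(-18415 + 3839)*(-36075 + q) = (-18415 + 3839)*(-36075 + √10878609/21) = -14576*(-36075 + √10878609/21) = 525829200 - 14576*√10878609/21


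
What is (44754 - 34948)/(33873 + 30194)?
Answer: 9806/64067 ≈ 0.15306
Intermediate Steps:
(44754 - 34948)/(33873 + 30194) = 9806/64067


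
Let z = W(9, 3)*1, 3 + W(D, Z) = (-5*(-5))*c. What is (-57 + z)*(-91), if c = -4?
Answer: 14560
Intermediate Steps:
W(D, Z) = -103 (W(D, Z) = -3 - 5*(-5)*(-4) = -3 + 25*(-4) = -3 - 100 = -103)
z = -103 (z = -103*1 = -103)
(-57 + z)*(-91) = (-57 - 103)*(-91) = -160*(-91) = 14560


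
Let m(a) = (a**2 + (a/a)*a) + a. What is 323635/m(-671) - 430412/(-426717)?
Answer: 110437357561/63850944861 ≈ 1.7296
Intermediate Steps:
m(a) = a**2 + 2*a (m(a) = (a**2 + 1*a) + a = (a**2 + a) + a = (a + a**2) + a = a**2 + 2*a)
323635/m(-671) - 430412/(-426717) = 323635/((-671*(2 - 671))) - 430412/(-426717) = 323635/((-671*(-669))) - 430412*(-1/426717) = 323635/448899 + 430412/426717 = 110437357561/63850944861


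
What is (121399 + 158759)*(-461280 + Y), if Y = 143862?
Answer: -88927192044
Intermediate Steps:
(121399 + 158759)*(-461280 + Y) = (121399 + 158759)*(-461280 + 143862) = 280158*(-317418) = -88927192044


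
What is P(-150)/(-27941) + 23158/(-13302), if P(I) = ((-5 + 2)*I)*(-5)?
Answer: -308564089/185835591 ≈ -1.6604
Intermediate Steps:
P(I) = 15*I (P(I) = -3*I*(-5) = 15*I)
P(-150)/(-27941) + 23158/(-13302) = (15*(-150))/(-27941) + 23158/(-13302) = -2250*(-1/27941) + 23158*(-1/13302) = 2250/27941 - 11579/6651 = -308564089/185835591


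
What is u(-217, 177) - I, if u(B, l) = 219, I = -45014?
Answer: 45233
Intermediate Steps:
u(-217, 177) - I = 219 - 1*(-45014) = 219 + 45014 = 45233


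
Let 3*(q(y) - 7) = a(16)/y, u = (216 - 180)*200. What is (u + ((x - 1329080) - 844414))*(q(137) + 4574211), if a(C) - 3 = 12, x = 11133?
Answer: -1350570155532231/137 ≈ -9.8582e+12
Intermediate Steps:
a(C) = 15 (a(C) = 3 + 12 = 15)
u = 7200 (u = 36*200 = 7200)
q(y) = 7 + 5/y (q(y) = 7 + (15/y)/3 = 7 + 5/y)
(u + ((x - 1329080) - 844414))*(q(137) + 4574211) = (7200 + ((11133 - 1329080) - 844414))*((7 + 5/137) + 4574211) = (7200 + (-1317947 - 844414))*((7 + 5*(1/137)) + 4574211) = (7200 - 2162361)*((7 + 5/137) + 4574211) = -2155161*(964/137 + 4574211) = -2155161*626667871/137 = -1350570155532231/137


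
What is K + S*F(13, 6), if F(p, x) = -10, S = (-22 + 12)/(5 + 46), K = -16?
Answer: -716/51 ≈ -14.039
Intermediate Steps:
S = -10/51 ≈ -0.19608
K + S*F(13, 6) = -16 - 10/51*(-10) = -16 + 100/51 = -716/51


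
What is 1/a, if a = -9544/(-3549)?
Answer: 3549/9544 ≈ 0.37186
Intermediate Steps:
a = 9544/3549 (a = -9544*(-1/3549) = 9544/3549 ≈ 2.6892)
1/a = 1/(9544/3549) = 3549/9544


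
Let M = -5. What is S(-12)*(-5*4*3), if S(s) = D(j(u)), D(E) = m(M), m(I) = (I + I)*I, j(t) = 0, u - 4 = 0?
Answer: -3000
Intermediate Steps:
u = 4 (u = 4 + 0 = 4)
m(I) = 2*I**2 (m(I) = (2*I)*I = 2*I**2)
D(E) = 50 (D(E) = 2*(-5)**2 = 2*25 = 50)
S(s) = 50
S(-12)*(-5*4*3) = 50*(-5*4*3) = 50*(-20*3) = 50*(-60) = -3000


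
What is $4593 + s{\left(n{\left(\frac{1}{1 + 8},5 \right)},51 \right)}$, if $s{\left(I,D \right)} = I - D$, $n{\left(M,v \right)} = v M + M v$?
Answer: $\frac{40888}{9} \approx 4543.1$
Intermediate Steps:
$n{\left(M,v \right)} = 2 M v$ ($n{\left(M,v \right)} = M v + M v = 2 M v$)
$4593 + s{\left(n{\left(\frac{1}{1 + 8},5 \right)},51 \right)} = 4593 - \left(51 - 2 \frac{1}{1 + 8} \cdot 5\right) = 4593 - \left(51 - 2 \cdot \frac{1}{9} \cdot 5\right) = 4593 - \left(51 - \frac{10}{9}\right) = 4593 + \left(\frac{10}{9} - 51\right) = 4593 - \frac{449}{9} = \frac{40888}{9}$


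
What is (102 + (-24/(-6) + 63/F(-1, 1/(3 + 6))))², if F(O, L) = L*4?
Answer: 982081/16 ≈ 61380.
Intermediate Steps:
F(O, L) = 4*L
(102 + (-24/(-6) + 63/F(-1, 1/(3 + 6))))² = (102 + (-24/(-6) + 63/((4/(3 + 6)))))² = (102 + (-24*(-⅙) + 63/((4/9))))² = (102 + (4 + 63/((4*(⅑)))))² = (102 + (4 + 63/(4/9)))² = (102 + (4 + 63*(9/4)))² = (102 + (4 + 567/4))² = (102 + 583/4)² = (991/4)² = 982081/16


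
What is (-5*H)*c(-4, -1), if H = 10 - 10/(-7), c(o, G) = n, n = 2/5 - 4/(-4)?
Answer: -80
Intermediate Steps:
n = 7/5 (n = 2*(⅕) - 4*(-¼) = ⅖ + 1 = 7/5 ≈ 1.4000)
c(o, G) = 7/5
H = 80/7 (H = 10 - 10*(-⅐) = 10 + 10/7 = 80/7 ≈ 11.429)
(-5*H)*c(-4, -1) = -5*80/7*(7/5) = -400/7*7/5 = -80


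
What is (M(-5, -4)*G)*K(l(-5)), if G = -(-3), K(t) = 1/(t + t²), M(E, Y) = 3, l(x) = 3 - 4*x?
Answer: 3/184 ≈ 0.016304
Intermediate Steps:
G = 3 (G = -1*(-3) = 3)
(M(-5, -4)*G)*K(l(-5)) = (3*3)*(1/((3 - 4*(-5))*(1 + (3 - 4*(-5))))) = 9*(1/((3 + 20)*(1 + (3 + 20)))) = 9*(1/(23*(1 + 23))) = 9*((1/23)/24) = 9*((1/23)*(1/24)) = 9*(1/552) = 3/184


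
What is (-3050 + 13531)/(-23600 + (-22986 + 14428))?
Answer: -10481/32158 ≈ -0.32592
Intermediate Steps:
(-3050 + 13531)/(-23600 + (-22986 + 14428)) = 10481/(-23600 - 8558) = 10481/(-32158) = 10481*(-1/32158) = -10481/32158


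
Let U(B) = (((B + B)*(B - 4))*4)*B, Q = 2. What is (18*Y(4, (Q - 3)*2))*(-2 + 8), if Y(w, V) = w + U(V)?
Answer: -20304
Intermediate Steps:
U(B) = 8*B²*(-4 + B) (U(B) = (((2*B)*(-4 + B))*4)*B = ((2*B*(-4 + B))*4)*B = (8*B*(-4 + B))*B = 8*B²*(-4 + B))
Y(w, V) = w + 8*V²*(-4 + V)
(18*Y(4, (Q - 3)*2))*(-2 + 8) = (18*(4 + 8*((2 - 3)*2)²*(-4 + (2 - 3)*2)))*(-2 + 8) = (18*(4 + 8*(-1*2)²*(-4 - 1*2)))*6 = (18*(4 + 8*(-2)²*(-4 - 2)))*6 = (18*(4 + 8*4*(-6)))*6 = (18*(4 - 192))*6 = (18*(-188))*6 = -3384*6 = -20304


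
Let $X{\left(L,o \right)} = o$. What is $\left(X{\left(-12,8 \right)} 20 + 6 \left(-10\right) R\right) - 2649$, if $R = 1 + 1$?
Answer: $-2609$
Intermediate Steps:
$R = 2$
$\left(X{\left(-12,8 \right)} 20 + 6 \left(-10\right) R\right) - 2649 = \left(8 \cdot 20 + 6 \left(-10\right) 2\right) - 2649 = \left(160 - 120\right) - 2649 = 40 - 2649 = -2609$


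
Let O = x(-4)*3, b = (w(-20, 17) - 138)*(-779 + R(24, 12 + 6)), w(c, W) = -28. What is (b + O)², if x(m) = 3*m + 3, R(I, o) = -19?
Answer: 17540618481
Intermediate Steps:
x(m) = 3 + 3*m
b = 132468 (b = (-28 - 138)*(-779 - 19) = -166*(-798) = 132468)
O = -27 (O = (3 + 3*(-4))*3 = (3 - 12)*3 = -9*3 = -27)
(b + O)² = (132468 - 27)² = 132441² = 17540618481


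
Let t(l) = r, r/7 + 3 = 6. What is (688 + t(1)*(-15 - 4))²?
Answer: 83521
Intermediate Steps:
r = 21 (r = -21 + 7*6 = -21 + 42 = 21)
t(l) = 21
(688 + t(1)*(-15 - 4))² = (688 + 21*(-15 - 4))² = (688 + 21*(-19))² = (688 - 399)² = 289² = 83521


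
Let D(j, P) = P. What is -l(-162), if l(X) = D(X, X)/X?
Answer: -1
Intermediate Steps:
l(X) = 1 (l(X) = X/X = 1)
-l(-162) = -1*1 = -1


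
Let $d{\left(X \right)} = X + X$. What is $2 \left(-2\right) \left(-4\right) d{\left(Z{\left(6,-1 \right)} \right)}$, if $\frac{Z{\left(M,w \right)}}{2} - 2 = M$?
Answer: $512$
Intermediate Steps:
$Z{\left(M,w \right)} = 4 + 2 M$
$d{\left(X \right)} = 2 X$
$2 \left(-2\right) \left(-4\right) d{\left(Z{\left(6,-1 \right)} \right)} = 2 \left(-2\right) \left(-4\right) 2 \left(4 + 2 \cdot 6\right) = \left(-4\right) \left(-4\right) 2 \left(4 + 12\right) = 16 \cdot 2 \cdot 16 = 16 \cdot 32 = 512$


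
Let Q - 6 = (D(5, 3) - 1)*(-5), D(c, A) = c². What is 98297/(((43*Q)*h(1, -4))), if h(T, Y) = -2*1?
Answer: 98297/9804 ≈ 10.026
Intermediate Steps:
h(T, Y) = -2
Q = -114 (Q = 6 + (5² - 1)*(-5) = 6 + (25 - 1)*(-5) = 6 + 24*(-5) = 6 - 120 = -114)
98297/(((43*Q)*h(1, -4))) = 98297/(((43*(-114))*(-2))) = 98297/((-4902*(-2))) = 98297/9804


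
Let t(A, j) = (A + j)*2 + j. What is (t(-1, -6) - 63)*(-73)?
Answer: 6059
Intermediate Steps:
t(A, j) = 2*A + 3*j (t(A, j) = (2*A + 2*j) + j = 2*A + 3*j)
(t(-1, -6) - 63)*(-73) = ((2*(-1) + 3*(-6)) - 63)*(-73) = ((-2 - 18) - 63)*(-73) = (-20 - 63)*(-73) = -83*(-73) = 6059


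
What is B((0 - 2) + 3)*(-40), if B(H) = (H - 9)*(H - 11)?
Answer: -3200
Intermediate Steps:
B(H) = (-11 + H)*(-9 + H) (B(H) = (-9 + H)*(-11 + H) = (-11 + H)*(-9 + H))
B((0 - 2) + 3)*(-40) = (99 + ((0 - 2) + 3)² - 20*((0 - 2) + 3))*(-40) = (99 + (-2 + 3)² - 20*(-2 + 3))*(-40) = (99 + 1² - 20*1)*(-40) = (99 + 1 - 20)*(-40) = 80*(-40) = -3200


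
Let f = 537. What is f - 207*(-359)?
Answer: 74850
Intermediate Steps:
f - 207*(-359) = 537 - 207*(-359) = 537 + 74313 = 74850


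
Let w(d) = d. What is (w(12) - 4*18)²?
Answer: 3600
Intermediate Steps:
(w(12) - 4*18)² = (12 - 4*18)² = (12 - 72)² = (-60)² = 3600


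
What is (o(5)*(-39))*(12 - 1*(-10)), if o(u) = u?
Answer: -4290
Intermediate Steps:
(o(5)*(-39))*(12 - 1*(-10)) = (5*(-39))*(12 - 1*(-10)) = -195*(12 + 10) = -195*22 = -4290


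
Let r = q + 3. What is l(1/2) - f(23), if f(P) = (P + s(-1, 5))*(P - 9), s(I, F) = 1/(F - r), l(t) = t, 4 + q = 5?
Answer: -671/2 ≈ -335.50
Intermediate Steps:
q = 1 (q = -4 + 5 = 1)
r = 4 (r = 1 + 3 = 4)
s(I, F) = 1/(-4 + F) (s(I, F) = 1/(F - 1*4) = 1/(F - 4) = 1/(-4 + F))
f(P) = (1 + P)*(-9 + P) (f(P) = (P + 1/(-4 + 5))*(P - 9) = (P + 1/1)*(-9 + P) = (P + 1)*(-9 + P) = (1 + P)*(-9 + P))
l(1/2) - f(23) = 1/2 - (-9 + 23² - 8*23) = ½ - (-9 + 529 - 184) = ½ - 1*336 = ½ - 336 = -671/2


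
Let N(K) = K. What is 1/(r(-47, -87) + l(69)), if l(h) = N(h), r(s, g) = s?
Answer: 1/22 ≈ 0.045455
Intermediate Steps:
l(h) = h
1/(r(-47, -87) + l(69)) = 1/(-47 + 69) = 1/22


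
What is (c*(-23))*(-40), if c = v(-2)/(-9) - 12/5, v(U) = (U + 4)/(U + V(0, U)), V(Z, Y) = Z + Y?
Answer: -19412/9 ≈ -2156.9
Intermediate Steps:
V(Z, Y) = Y + Z
v(U) = (4 + U)/(2*U) (v(U) = (U + 4)/(U + (U + 0)) = (4 + U)/(U + U) = (4 + U)/((2*U)) = (4 + U)*(1/(2*U)) = (4 + U)/(2*U))
c = -211/90 (c = ((½)*(4 - 2)/(-2))/(-9) - 12/5 = ((½)*(-½)*2)*(-⅑) - 12*⅕ = -½*(-⅑) - 12/5 = 1/18 - 12/5 = -211/90 ≈ -2.3444)
(c*(-23))*(-40) = -211/90*(-23)*(-40) = (4853/90)*(-40) = -19412/9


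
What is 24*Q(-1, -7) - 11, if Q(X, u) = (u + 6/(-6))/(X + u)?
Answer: 13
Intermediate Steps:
Q(X, u) = (-1 + u)/(X + u) (Q(X, u) = (u + 6*(-⅙))/(X + u) = (u - 1)/(X + u) = (-1 + u)/(X + u))
24*Q(-1, -7) - 11 = 24*((-1 - 7)/(-1 - 7)) - 11 = 24*(-8/(-8)) - 11 = 24*(-⅛*(-8)) - 11 = 24*1 - 11 = 24 - 11 = 13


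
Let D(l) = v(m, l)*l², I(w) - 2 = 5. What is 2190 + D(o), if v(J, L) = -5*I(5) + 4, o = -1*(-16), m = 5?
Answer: -5746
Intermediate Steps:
I(w) = 7 (I(w) = 2 + 5 = 7)
o = 16
v(J, L) = -31 (v(J, L) = -5*7 + 4 = -35 + 4 = -31)
D(l) = -31*l²
2190 + D(o) = 2190 - 31*16² = 2190 - 31*256 = 2190 - 7936 = -5746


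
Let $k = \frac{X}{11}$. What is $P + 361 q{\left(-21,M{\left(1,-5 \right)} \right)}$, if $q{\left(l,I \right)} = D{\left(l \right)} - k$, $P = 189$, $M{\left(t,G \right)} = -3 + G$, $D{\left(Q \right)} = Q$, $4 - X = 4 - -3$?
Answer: $- \frac{80229}{11} \approx -7293.5$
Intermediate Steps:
$X = -3$ ($X = 4 - \left(4 - -3\right) = 4 - \left(4 + 3\right) = 4 - 7 = -3$)
$k = - \frac{3}{11} \approx -0.27273$
$q{\left(l,I \right)} = \frac{3}{11} + l$ ($q{\left(l,I \right)} = l - - \frac{3}{11} = l + \frac{3}{11} = \frac{3}{11} + l$)
$P + 361 q{\left(-21,M{\left(1,-5 \right)} \right)} = 189 + 361 \left(\frac{3}{11} - 21\right) = 189 + 361 \left(- \frac{228}{11}\right) = 189 - \frac{82308}{11} = - \frac{80229}{11}$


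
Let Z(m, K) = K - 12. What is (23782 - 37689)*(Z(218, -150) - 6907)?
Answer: 98308583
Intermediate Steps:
Z(m, K) = -12 + K
(23782 - 37689)*(Z(218, -150) - 6907) = (23782 - 37689)*((-12 - 150) - 6907) = -13907*(-162 - 6907) = -13907*(-7069) = 98308583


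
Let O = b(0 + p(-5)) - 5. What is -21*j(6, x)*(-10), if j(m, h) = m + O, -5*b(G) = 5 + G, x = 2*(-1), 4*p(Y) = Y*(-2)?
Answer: -105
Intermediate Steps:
p(Y) = -Y/2 (p(Y) = (Y*(-2))/4 = (-2*Y)/4 = -Y/2)
x = -2
b(G) = -1 - G/5 (b(G) = -(5 + G)/5 = -1 - G/5)
O = -13/2 (O = (-1 - (0 - 1/2*(-5))/5) - 5 = (-1 - (0 + 5/2)/5) - 5 = (-1 - 1/5*5/2) - 5 = (-1 - 1/2) - 5 = -3/2 - 5 = -13/2 ≈ -6.5000)
j(m, h) = -13/2 + m (j(m, h) = m - 13/2 = -13/2 + m)
-21*j(6, x)*(-10) = -21*(-13/2 + 6)*(-10) = -21*(-1/2)*(-10) = (21/2)*(-10) = -105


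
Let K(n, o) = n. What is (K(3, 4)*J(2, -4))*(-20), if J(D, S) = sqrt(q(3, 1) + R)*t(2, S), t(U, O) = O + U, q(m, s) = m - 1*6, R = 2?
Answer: 120*I ≈ 120.0*I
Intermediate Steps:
q(m, s) = -6 + m (q(m, s) = m - 6 = -6 + m)
J(D, S) = I*(2 + S) (J(D, S) = sqrt((-6 + 3) + 2)*(S + 2) = sqrt(-3 + 2)*(2 + S) = sqrt(-1)*(2 + S) = I*(2 + S))
(K(3, 4)*J(2, -4))*(-20) = (3*(I*(2 - 4)))*(-20) = (3*(I*(-2)))*(-20) = (3*(-2*I))*(-20) = -6*I*(-20) = 120*I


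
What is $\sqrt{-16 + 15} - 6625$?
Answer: $-6625 + i \approx -6625.0 + 1.0 i$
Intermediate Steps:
$\sqrt{-16 + 15} - 6625 = \sqrt{-1} - 6625 = i - 6625 = -6625 + i$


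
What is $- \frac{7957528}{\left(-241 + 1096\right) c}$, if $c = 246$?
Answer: $- \frac{3978764}{105165} \approx -37.834$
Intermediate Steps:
$- \frac{7957528}{\left(-241 + 1096\right) c} = - \frac{7957528}{\left(-241 + 1096\right) 246} = - \frac{7957528}{855 \cdot 246} = - \frac{7957528}{210330} = \left(-7957528\right) \frac{1}{210330} = - \frac{3978764}{105165}$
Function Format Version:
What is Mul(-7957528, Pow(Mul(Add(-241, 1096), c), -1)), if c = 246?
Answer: Rational(-3978764, 105165) ≈ -37.834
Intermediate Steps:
Mul(-7957528, Pow(Mul(Add(-241, 1096), c), -1)) = Mul(-7957528, Pow(Mul(Add(-241, 1096), 246), -1)) = Mul(-7957528, Pow(Mul(855, 246), -1)) = Mul(-7957528, Pow(210330, -1)) = Mul(-7957528, Rational(1, 210330)) = Rational(-3978764, 105165)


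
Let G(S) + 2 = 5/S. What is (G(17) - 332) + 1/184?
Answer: -1043815/3128 ≈ -333.70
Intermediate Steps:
G(S) = -2 + 5/S
(G(17) - 332) + 1/184 = ((-2 + 5/17) - 332) + 1/184 = (-29/17 - 332) + 1/184 = -5673/17 + 1/184 = -1043815/3128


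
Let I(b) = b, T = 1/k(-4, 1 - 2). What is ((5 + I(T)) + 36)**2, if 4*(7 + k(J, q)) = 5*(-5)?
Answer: 4704561/2809 ≈ 1674.8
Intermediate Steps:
k(J, q) = -53/4 (k(J, q) = -7 + (5*(-5))/4 = -7 + (1/4)*(-25) = -7 - 25/4 = -53/4)
T = -4/53 (T = 1/(-53/4) = -4/53 ≈ -0.075472)
((5 + I(T)) + 36)**2 = ((5 - 4/53) + 36)**2 = (261/53 + 36)**2 = (2169/53)**2 = 4704561/2809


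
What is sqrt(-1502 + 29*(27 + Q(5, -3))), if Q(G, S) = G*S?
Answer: I*sqrt(1154) ≈ 33.971*I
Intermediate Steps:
sqrt(-1502 + 29*(27 + Q(5, -3))) = sqrt(-1502 + 29*(27 + 5*(-3))) = sqrt(-1502 + 29*(27 - 15)) = sqrt(-1502 + 29*12) = sqrt(-1502 + 348) = sqrt(-1154) = I*sqrt(1154)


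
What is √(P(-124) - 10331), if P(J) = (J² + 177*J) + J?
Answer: I*√17027 ≈ 130.49*I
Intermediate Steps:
P(J) = J² + 178*J
√(P(-124) - 10331) = √(-124*(178 - 124) - 10331) = √(-124*54 - 10331) = √(-6696 - 10331) = √(-17027) = I*√17027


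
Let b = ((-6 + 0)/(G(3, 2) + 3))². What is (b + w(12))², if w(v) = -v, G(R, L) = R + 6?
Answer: 2209/16 ≈ 138.06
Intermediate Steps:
G(R, L) = 6 + R
b = ¼ (b = ((-6 + 0)/((6 + 3) + 3))² = (-6/(9 + 3))² = (-6/12)² = (-6*1/12)² = (-½)² = ¼ ≈ 0.25000)
(b + w(12))² = (¼ - 1*12)² = (¼ - 12)² = (-47/4)² = 2209/16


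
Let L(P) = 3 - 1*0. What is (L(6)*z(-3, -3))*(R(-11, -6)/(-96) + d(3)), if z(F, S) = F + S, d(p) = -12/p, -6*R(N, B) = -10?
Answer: 1157/16 ≈ 72.313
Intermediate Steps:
R(N, B) = 5/3 (R(N, B) = -⅙*(-10) = 5/3)
L(P) = 3 (L(P) = 3 + 0 = 3)
(L(6)*z(-3, -3))*(R(-11, -6)/(-96) + d(3)) = (3*(-3 - 3))*((5/3)/(-96) - 12/3) = (3*(-6))*((5/3)*(-1/96) - 12*⅓) = -18*(-5/288 - 4) = -18*(-1157/288) = 1157/16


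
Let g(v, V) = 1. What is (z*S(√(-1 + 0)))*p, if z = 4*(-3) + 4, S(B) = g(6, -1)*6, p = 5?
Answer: -240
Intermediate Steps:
S(B) = 6 (S(B) = 1*6 = 6)
z = -8 (z = -12 + 4 = -8)
(z*S(√(-1 + 0)))*p = -8*6*5 = -48*5 = -240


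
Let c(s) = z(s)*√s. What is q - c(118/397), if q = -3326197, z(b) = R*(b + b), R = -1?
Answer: -3326197 + 236*√46846/157609 ≈ -3.3262e+6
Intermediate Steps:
z(b) = -2*b (z(b) = -(b + b) = -2*b)
c(s) = -2*s^(3/2) (c(s) = (-2*s)*√s = -2*s^(3/2))
q - c(118/397) = -3326197 - (-2)*(118/397)^(3/2) = -3326197 - (-2)*118*√46846/157609 = -3326197 - (-236)*√46846/157609 = -3326197 + 236*√46846/157609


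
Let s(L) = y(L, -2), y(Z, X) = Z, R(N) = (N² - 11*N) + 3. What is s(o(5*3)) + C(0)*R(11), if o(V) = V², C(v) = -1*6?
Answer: 207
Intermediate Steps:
R(N) = 3 + N² - 11*N
C(v) = -6
s(L) = L
s(o(5*3)) + C(0)*R(11) = (5*3)² - 6*(3 + 11² - 11*11) = 15² - 6*(3 + 121 - 121) = 225 - 6*3 = 225 - 18 = 207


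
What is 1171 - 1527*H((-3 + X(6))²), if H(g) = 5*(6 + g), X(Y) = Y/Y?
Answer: -75179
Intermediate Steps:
X(Y) = 1
H(g) = 30 + 5*g
1171 - 1527*H((-3 + X(6))²) = 1171 - 1527*(30 + 5*(-3 + 1)²) = 1171 - 1527*(30 + 5*(-2)²) = 1171 - 1527*(30 + 5*4) = 1171 - 1527*(30 + 20) = 1171 - 1527*50 = 1171 - 76350 = -75179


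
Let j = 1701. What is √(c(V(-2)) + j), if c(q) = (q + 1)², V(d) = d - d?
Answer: √1702 ≈ 41.255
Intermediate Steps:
V(d) = 0
c(q) = (1 + q)²
√(c(V(-2)) + j) = √((1 + 0)² + 1701) = √(1² + 1701) = √(1 + 1701) = √1702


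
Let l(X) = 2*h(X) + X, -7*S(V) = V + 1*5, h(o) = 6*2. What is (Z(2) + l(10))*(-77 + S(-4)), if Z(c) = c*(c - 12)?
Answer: -1080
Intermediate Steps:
h(o) = 12
S(V) = -5/7 - V/7 (S(V) = -(V + 1*5)/7 = -(V + 5)/7 = -(5 + V)/7 = -5/7 - V/7)
l(X) = 24 + X (l(X) = 2*12 + X = 24 + X)
Z(c) = c*(-12 + c)
(Z(2) + l(10))*(-77 + S(-4)) = (2*(-12 + 2) + (24 + 10))*(-77 + (-5/7 - ⅐*(-4))) = (2*(-10) + 34)*(-77 + (-5/7 + 4/7)) = (-20 + 34)*(-77 - ⅐) = 14*(-540/7) = -1080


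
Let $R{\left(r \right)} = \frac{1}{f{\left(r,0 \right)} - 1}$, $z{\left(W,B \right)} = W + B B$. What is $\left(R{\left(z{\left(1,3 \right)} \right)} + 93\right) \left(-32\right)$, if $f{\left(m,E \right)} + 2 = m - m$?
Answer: $- \frac{8896}{3} \approx -2965.3$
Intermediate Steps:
$z{\left(W,B \right)} = W + B^{2}$
$f{\left(m,E \right)} = -2$ ($f{\left(m,E \right)} = -2 + \left(m - m\right) = -2 + 0 = -2$)
$R{\left(r \right)} = - \frac{1}{3}$ ($R{\left(r \right)} = \frac{1}{-2 - 1} = \frac{1}{-3} = - \frac{1}{3}$)
$\left(R{\left(z{\left(1,3 \right)} \right)} + 93\right) \left(-32\right) = \left(- \frac{1}{3} + 93\right) \left(-32\right) = \frac{278}{3} \left(-32\right) = - \frac{8896}{3}$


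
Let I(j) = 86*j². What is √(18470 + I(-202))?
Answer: √3527614 ≈ 1878.2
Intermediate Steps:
√(18470 + I(-202)) = √(18470 + 86*(-202)²) = √(18470 + 86*40804) = √(18470 + 3509144) = √3527614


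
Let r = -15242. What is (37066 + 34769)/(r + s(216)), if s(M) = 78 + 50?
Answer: -23945/5038 ≈ -4.7529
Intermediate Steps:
s(M) = 128
(37066 + 34769)/(r + s(216)) = (37066 + 34769)/(-15242 + 128) = 71835/(-15114) = 71835*(-1/15114) = -23945/5038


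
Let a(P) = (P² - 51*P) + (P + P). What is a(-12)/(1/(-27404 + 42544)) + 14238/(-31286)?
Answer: 173363227521/15643 ≈ 1.1082e+7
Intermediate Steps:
a(P) = P² - 49*P (a(P) = (P² - 51*P) + 2*P = P² - 49*P)
a(-12)/(1/(-27404 + 42544)) + 14238/(-31286) = (-12*(-49 - 12))/(1/(-27404 + 42544)) + 14238/(-31286) = (-12*(-61))/(1/15140) + 14238*(-1/31286) = 732/(1/15140) - 7119/15643 = 732*15140 - 7119/15643 = 11082480 - 7119/15643 = 173363227521/15643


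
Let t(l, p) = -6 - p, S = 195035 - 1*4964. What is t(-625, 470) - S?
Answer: -190547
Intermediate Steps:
S = 190071 (S = 195035 - 4964 = 190071)
t(-625, 470) - S = (-6 - 1*470) - 1*190071 = (-6 - 470) - 190071 = -476 - 190071 = -190547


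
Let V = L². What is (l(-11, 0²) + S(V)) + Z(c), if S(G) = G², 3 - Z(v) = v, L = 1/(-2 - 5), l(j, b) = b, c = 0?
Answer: 7204/2401 ≈ 3.0004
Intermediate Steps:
L = -⅐ (L = 1/(-7) = -⅐ ≈ -0.14286)
Z(v) = 3 - v
V = 1/49 (V = (-⅐)² = 1/49 ≈ 0.020408)
(l(-11, 0²) + S(V)) + Z(c) = (0² + (1/49)²) + (3 - 1*0) = (0 + 1/2401) + (3 + 0) = 1/2401 + 3 = 7204/2401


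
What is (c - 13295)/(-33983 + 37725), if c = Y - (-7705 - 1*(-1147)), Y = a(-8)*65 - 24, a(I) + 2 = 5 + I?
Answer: -3543/1871 ≈ -1.8936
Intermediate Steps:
a(I) = 3 + I (a(I) = -2 + (5 + I) = 3 + I)
Y = -349 (Y = (3 - 8)*65 - 24 = -5*65 - 24 = -325 - 24 = -349)
c = 6209 (c = -349 - (-7705 - 1*(-1147)) = -349 - (-7705 + 1147) = -349 - 1*(-6558) = -349 + 6558 = 6209)
(c - 13295)/(-33983 + 37725) = (6209 - 13295)/(-33983 + 37725) = -7086/3742 = -7086*1/3742 = -3543/1871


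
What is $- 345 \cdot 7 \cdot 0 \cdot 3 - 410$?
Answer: $-410$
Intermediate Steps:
$- 345 \cdot 7 \cdot 0 \cdot 3 - 410 = - 345 \cdot 0 \cdot 3 - 410 = \left(-345\right) 0 - 410 = 0 - 410 = -410$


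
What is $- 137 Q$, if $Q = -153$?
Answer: $20961$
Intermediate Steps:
$- 137 Q = \left(-137\right) \left(-153\right) = 20961$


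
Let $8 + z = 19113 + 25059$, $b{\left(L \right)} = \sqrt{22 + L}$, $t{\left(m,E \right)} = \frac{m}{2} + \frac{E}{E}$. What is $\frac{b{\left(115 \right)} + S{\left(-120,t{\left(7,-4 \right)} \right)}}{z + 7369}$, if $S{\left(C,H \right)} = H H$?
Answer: $\frac{81}{206132} + \frac{\sqrt{137}}{51533} \approx 0.00062008$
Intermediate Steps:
$t{\left(m,E \right)} = 1 + \frac{m}{2}$ ($t{\left(m,E \right)} = m \frac{1}{2} + 1 = \frac{m}{2} + 1 = 1 + \frac{m}{2}$)
$S{\left(C,H \right)} = H^{2}$
$z = 44164$ ($z = -8 + \left(19113 + 25059\right) = -8 + 44172 = 44164$)
$\frac{b{\left(115 \right)} + S{\left(-120,t{\left(7,-4 \right)} \right)}}{z + 7369} = \frac{\sqrt{22 + 115} + \left(1 + \frac{1}{2} \cdot 7\right)^{2}}{44164 + 7369} = \frac{\sqrt{137} + \left(1 + \frac{7}{2}\right)^{2}}{51533} = \left(\sqrt{137} + \left(\frac{9}{2}\right)^{2}\right) \frac{1}{51533} = \left(\sqrt{137} + \frac{81}{4}\right) \frac{1}{51533} = \left(\frac{81}{4} + \sqrt{137}\right) \frac{1}{51533} = \frac{81}{206132} + \frac{\sqrt{137}}{51533}$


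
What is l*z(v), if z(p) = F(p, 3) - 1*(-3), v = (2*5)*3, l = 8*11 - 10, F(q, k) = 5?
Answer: 624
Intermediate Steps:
l = 78 (l = 88 - 10 = 78)
v = 30 (v = 10*3 = 30)
z(p) = 8 (z(p) = 5 - 1*(-3) = 5 + 3 = 8)
l*z(v) = 78*8 = 624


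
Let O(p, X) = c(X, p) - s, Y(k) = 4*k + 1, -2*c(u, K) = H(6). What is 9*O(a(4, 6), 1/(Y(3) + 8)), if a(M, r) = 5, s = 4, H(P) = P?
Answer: -63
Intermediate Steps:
c(u, K) = -3 (c(u, K) = -½*6 = -3)
Y(k) = 1 + 4*k
O(p, X) = -7 (O(p, X) = -3 - 1*4 = -3 - 4 = -7)
9*O(a(4, 6), 1/(Y(3) + 8)) = 9*(-7) = -63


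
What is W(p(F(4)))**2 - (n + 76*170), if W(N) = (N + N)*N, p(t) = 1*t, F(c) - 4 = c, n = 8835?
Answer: -5371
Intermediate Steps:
F(c) = 4 + c
p(t) = t
W(N) = 2*N**2 (W(N) = (2*N)*N = 2*N**2)
W(p(F(4)))**2 - (n + 76*170) = (2*(4 + 4)**2)**2 - (8835 + 76*170) = (2*8**2)**2 - (8835 + 12920) = (2*64)**2 - 1*21755 = 128**2 - 21755 = 16384 - 21755 = -5371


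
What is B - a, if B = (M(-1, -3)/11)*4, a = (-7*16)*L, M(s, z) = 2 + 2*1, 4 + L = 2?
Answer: -2448/11 ≈ -222.55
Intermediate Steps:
L = -2 (L = -4 + 2 = -2)
M(s, z) = 4 (M(s, z) = 2 + 2 = 4)
a = 224 (a = -7*16*(-2) = -112*(-2) = 224)
B = 16/11 (B = (4/11)*4 = 16/11 ≈ 1.4545)
B - a = 16/11 - 1*224 = 16/11 - 224 = -2448/11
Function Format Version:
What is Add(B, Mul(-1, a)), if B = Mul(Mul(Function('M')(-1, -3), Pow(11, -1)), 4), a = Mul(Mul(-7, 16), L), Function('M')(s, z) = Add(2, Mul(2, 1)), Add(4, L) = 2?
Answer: Rational(-2448, 11) ≈ -222.55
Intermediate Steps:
L = -2 (L = Add(-4, 2) = -2)
Function('M')(s, z) = 4 (Function('M')(s, z) = Add(2, 2) = 4)
a = 224 (a = Mul(Mul(-7, 16), -2) = Mul(-112, -2) = 224)
B = Rational(16, 11) (B = Mul(Mul(4, Pow(11, -1)), 4) = Mul(Mul(4, Rational(1, 11)), 4) = Mul(Rational(4, 11), 4) = Rational(16, 11) ≈ 1.4545)
Add(B, Mul(-1, a)) = Add(Rational(16, 11), Mul(-1, 224)) = Add(Rational(16, 11), -224) = Rational(-2448, 11)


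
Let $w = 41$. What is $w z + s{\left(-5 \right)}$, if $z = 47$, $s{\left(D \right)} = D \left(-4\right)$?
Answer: $1947$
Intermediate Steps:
$s{\left(D \right)} = - 4 D$
$w z + s{\left(-5 \right)} = 41 \cdot 47 - -20 = 1927 + 20 = 1947$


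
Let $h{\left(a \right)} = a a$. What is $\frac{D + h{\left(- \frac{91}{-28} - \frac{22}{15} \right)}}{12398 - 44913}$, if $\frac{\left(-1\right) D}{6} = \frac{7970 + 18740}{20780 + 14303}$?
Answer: $\frac{175270733}{4106605482000} \approx 4.268 \cdot 10^{-5}$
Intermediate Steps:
$D = - \frac{160260}{35083}$ ($D = - 6 \frac{7970 + 18740}{20780 + 14303} = - 6 \cdot \frac{26710}{35083} = - 6 \cdot 26710 \cdot \frac{1}{35083} = \left(-6\right) \frac{26710}{35083} = - \frac{160260}{35083} \approx -4.568$)
$h{\left(a \right)} = a^{2}$
$\frac{D + h{\left(- \frac{91}{-28} - \frac{22}{15} \right)}}{12398 - 44913} = \frac{- \frac{160260}{35083} + \left(- \frac{91}{-28} - \frac{22}{15}\right)^{2}}{12398 - 44913} = \frac{- \frac{160260}{35083} + \left(\left(-91\right) \left(- \frac{1}{28}\right) - \frac{22}{15}\right)^{2}}{-32515} = \left(- \frac{160260}{35083} + \left(\frac{13}{4} - \frac{22}{15}\right)^{2}\right) \left(- \frac{1}{32515}\right) = \left(- \frac{160260}{35083} + \left(\frac{107}{60}\right)^{2}\right) \left(- \frac{1}{32515}\right) = \left(- \frac{160260}{35083} + \frac{11449}{3600}\right) \left(- \frac{1}{32515}\right) = \left(- \frac{175270733}{126298800}\right) \left(- \frac{1}{32515}\right) = \frac{175270733}{4106605482000}$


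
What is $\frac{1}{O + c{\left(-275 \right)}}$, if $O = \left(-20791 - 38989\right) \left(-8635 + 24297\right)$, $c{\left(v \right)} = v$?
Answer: $- \frac{1}{936274635} \approx -1.0681 \cdot 10^{-9}$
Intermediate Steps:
$O = -936274360$ ($O = \left(-59780\right) 15662 = -936274360$)
$\frac{1}{O + c{\left(-275 \right)}} = \frac{1}{-936274360 - 275} = \frac{1}{-936274635} = - \frac{1}{936274635}$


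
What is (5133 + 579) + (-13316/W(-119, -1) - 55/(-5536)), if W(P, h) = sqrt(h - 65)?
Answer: 31621687/5536 + 6658*I*sqrt(66)/33 ≈ 5712.0 + 1639.1*I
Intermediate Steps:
W(P, h) = sqrt(-65 + h)
(5133 + 579) + (-13316/W(-119, -1) - 55/(-5536)) = (5133 + 579) + (-13316/sqrt(-65 - 1) - 55/(-5536)) = 5712 + (-13316*(-I*sqrt(66)/66) - 55*(-1/5536)) = 5712 + (-13316*(-I*sqrt(66)/66) + 55/5536) = 5712 + (-(-6658)*I*sqrt(66)/33 + 55/5536) = 5712 + (6658*I*sqrt(66)/33 + 55/5536) = 5712 + (55/5536 + 6658*I*sqrt(66)/33) = 31621687/5536 + 6658*I*sqrt(66)/33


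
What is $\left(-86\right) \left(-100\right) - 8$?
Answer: $8592$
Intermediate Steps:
$\left(-86\right) \left(-100\right) - 8 = 8600 - 8 = 8592$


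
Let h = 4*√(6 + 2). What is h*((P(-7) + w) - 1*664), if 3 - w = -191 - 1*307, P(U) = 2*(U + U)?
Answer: -1528*√2 ≈ -2160.9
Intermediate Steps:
P(U) = 4*U (P(U) = 2*(2*U) = 4*U)
w = 501 (w = 3 - (-191 - 1*307) = 3 - (-191 - 307) = 3 - 1*(-498) = 3 + 498 = 501)
h = 8*√2 (h = 4*√8 = 4*(2*√2) = 8*√2 ≈ 11.314)
h*((P(-7) + w) - 1*664) = (8*√2)*((4*(-7) + 501) - 1*664) = (8*√2)*((-28 + 501) - 664) = (8*√2)*(473 - 664) = (8*√2)*(-191) = -1528*√2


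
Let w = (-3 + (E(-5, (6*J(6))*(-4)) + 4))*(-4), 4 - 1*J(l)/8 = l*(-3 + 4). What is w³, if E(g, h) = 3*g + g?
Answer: 438976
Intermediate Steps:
J(l) = 32 - 8*l (J(l) = 32 - 8*l*(-3 + 4) = 32 - 8*l)
E(g, h) = 4*g
w = 76 (w = (-3 + (4*(-5) + 4))*(-4) = (-3 + (-20 + 4))*(-4) = (-3 - 16)*(-4) = -19*(-4) = 76)
w³ = 76³ = 438976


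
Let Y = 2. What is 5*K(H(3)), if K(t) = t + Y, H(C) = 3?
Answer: 25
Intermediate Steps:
K(t) = 2 + t (K(t) = t + 2 = 2 + t)
5*K(H(3)) = 5*(2 + 3) = 5*5 = 25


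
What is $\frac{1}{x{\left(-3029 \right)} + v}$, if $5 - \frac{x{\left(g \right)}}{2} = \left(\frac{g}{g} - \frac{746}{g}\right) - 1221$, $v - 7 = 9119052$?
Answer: $\frac{3029}{27629049269} \approx 1.0963 \cdot 10^{-7}$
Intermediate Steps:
$v = 9119059$ ($v = 7 + 9119052 = 9119059$)
$x{\left(g \right)} = 2450 + \frac{1492}{g}$ ($x{\left(g \right)} = 10 - 2 \left(\left(\frac{g}{g} - \frac{746}{g}\right) - 1221\right) = 10 - 2 \left(\left(1 - \frac{746}{g}\right) - 1221\right) = 10 - 2 \left(-1220 - \frac{746}{g}\right) = 10 + \left(2440 + \frac{1492}{g}\right) = 2450 + \frac{1492}{g}$)
$\frac{1}{x{\left(-3029 \right)} + v} = \frac{1}{\left(2450 + \frac{1492}{-3029}\right) + 9119059} = \frac{1}{\left(2450 + 1492 \left(- \frac{1}{3029}\right)\right) + 9119059} = \frac{1}{\left(2450 - \frac{1492}{3029}\right) + 9119059} = \frac{1}{\frac{7419558}{3029} + 9119059} = \frac{1}{\frac{27629049269}{3029}} = \frac{3029}{27629049269}$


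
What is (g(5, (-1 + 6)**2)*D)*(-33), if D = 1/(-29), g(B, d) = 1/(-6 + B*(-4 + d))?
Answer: 1/87 ≈ 0.011494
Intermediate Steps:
D = -1/29 ≈ -0.034483
(g(5, (-1 + 6)**2)*D)*(-33) = (-1/29/(-6 - 4*5 + 5*(-1 + 6)**2))*(-33) = (-1/29/(-6 - 20 + 5*5**2))*(-33) = (-1/29/(-6 - 20 + 5*25))*(-33) = (-1/29/(-6 - 20 + 125))*(-33) = (-1/29/99)*(-33) = ((1/99)*(-1/29))*(-33) = -1/2871*(-33) = 1/87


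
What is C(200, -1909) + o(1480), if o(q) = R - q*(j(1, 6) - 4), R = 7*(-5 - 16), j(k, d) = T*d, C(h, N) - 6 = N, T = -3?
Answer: 30510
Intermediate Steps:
C(h, N) = 6 + N
j(k, d) = -3*d
R = -147 (R = 7*(-21) = -147)
o(q) = -147 + 22*q (o(q) = -147 - q*(-3*6 - 4) = -147 - q*(-18 - 4) = -147 - q*(-22) = -147 - (-22)*q = -147 + 22*q)
C(200, -1909) + o(1480) = (6 - 1909) + (-147 + 22*1480) = -1903 + (-147 + 32560) = -1903 + 32413 = 30510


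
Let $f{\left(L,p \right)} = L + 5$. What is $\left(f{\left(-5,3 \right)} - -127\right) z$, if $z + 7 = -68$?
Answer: $-9525$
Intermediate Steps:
$f{\left(L,p \right)} = 5 + L$
$z = -75$ ($z = -7 - 68 = -75$)
$\left(f{\left(-5,3 \right)} - -127\right) z = \left(\left(5 - 5\right) - -127\right) \left(-75\right) = \left(0 + 127\right) \left(-75\right) = 127 \left(-75\right) = -9525$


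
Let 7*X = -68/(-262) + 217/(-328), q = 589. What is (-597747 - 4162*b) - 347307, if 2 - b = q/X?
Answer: -753797305318/17275 ≈ -4.3635e+7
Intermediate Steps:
X = -17275/300776 (X = (-68/(-262) + 217/(-328))/7 = (-68*(-1/262) + 217*(-1/328))/7 = (34/131 - 217/328)/7 = (⅐)*(-17275/42968) = -17275/300776 ≈ -0.057435)
b = 177191614/17275 (b = 2 - 589/(-17275/300776) = 2 - 589*(-300776)/17275 = 2 - 1*(-177157064/17275) = 2 + 177157064/17275 = 177191614/17275 ≈ 10257.)
(-597747 - 4162*b) - 347307 = (-597747 - 4162*177191614/17275) - 347307 = (-597747 - 737471497468/17275) - 347307 = -747797576893/17275 - 347307 = -753797305318/17275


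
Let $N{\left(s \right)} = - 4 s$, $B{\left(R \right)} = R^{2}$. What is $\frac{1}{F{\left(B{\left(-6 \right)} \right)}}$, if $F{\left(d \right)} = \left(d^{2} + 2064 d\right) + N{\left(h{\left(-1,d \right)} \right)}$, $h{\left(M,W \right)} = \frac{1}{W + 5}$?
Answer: $\frac{41}{3099596} \approx 1.3228 \cdot 10^{-5}$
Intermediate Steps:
$h{\left(M,W \right)} = \frac{1}{5 + W}$
$F{\left(d \right)} = d^{2} - \frac{4}{5 + d} + 2064 d$ ($F{\left(d \right)} = \left(d^{2} + 2064 d\right) - \frac{4}{5 + d} = d^{2} - \frac{4}{5 + d} + 2064 d$)
$\frac{1}{F{\left(B{\left(-6 \right)} \right)}} = \frac{1}{\frac{1}{5 + \left(-6\right)^{2}} \left(-4 + \left(-6\right)^{2} \left(5 + \left(-6\right)^{2}\right) \left(2064 + \left(-6\right)^{2}\right)\right)} = \frac{1}{\frac{1}{5 + 36} \left(-4 + 36 \left(5 + 36\right) \left(2064 + 36\right)\right)} = \frac{1}{\frac{1}{41} \left(-4 + 36 \cdot 41 \cdot 2100\right)} = \frac{1}{\frac{1}{41} \left(-4 + 3099600\right)} = \frac{1}{\frac{1}{41} \cdot 3099596} = \frac{1}{\frac{3099596}{41}} = \frac{41}{3099596}$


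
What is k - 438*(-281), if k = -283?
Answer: 122795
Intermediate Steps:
k - 438*(-281) = -283 - 438*(-281) = -283 + 123078 = 122795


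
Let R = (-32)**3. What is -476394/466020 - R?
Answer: 2545011161/77670 ≈ 32767.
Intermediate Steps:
R = -32768
-476394/466020 - R = -476394/466020 - 1*(-32768) = -476394*1/466020 + 32768 = -79399/77670 + 32768 = 2545011161/77670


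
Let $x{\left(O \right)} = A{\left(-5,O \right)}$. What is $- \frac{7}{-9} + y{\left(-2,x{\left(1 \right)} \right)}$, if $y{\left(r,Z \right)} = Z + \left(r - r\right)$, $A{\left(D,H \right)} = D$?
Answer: $- \frac{38}{9} \approx -4.2222$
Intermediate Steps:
$x{\left(O \right)} = -5$
$y{\left(r,Z \right)} = Z$ ($y{\left(r,Z \right)} = Z + 0 = Z$)
$- \frac{7}{-9} + y{\left(-2,x{\left(1 \right)} \right)} = - \frac{7}{-9} - 5 = - \frac{7 \left(-1\right)}{9} - 5 = \left(-1\right) \left(- \frac{7}{9}\right) - 5 = \frac{7}{9} - 5 = - \frac{38}{9}$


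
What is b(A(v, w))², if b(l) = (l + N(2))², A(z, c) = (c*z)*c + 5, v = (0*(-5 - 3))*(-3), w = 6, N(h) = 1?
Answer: 1296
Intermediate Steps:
v = 0 (v = (0*(-8))*(-3) = 0*(-3) = 0)
A(z, c) = 5 + z*c² (A(z, c) = z*c² + 5 = 5 + z*c²)
b(l) = (1 + l)² (b(l) = (l + 1)² = (1 + l)²)
b(A(v, w))² = ((1 + (5 + 0*6²))²)² = ((1 + (5 + 0*36))²)² = ((1 + (5 + 0))²)² = ((1 + 5)²)² = (6²)² = 36² = 1296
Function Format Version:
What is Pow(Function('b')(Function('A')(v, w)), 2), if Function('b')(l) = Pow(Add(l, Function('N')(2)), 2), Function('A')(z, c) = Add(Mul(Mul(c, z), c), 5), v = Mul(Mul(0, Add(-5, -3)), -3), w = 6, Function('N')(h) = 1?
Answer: 1296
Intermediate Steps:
v = 0 (v = Mul(Mul(0, -8), -3) = Mul(0, -3) = 0)
Function('A')(z, c) = Add(5, Mul(z, Pow(c, 2))) (Function('A')(z, c) = Add(Mul(z, Pow(c, 2)), 5) = Add(5, Mul(z, Pow(c, 2))))
Function('b')(l) = Pow(Add(1, l), 2) (Function('b')(l) = Pow(Add(l, 1), 2) = Pow(Add(1, l), 2))
Pow(Function('b')(Function('A')(v, w)), 2) = Pow(Pow(Add(1, Add(5, Mul(0, Pow(6, 2)))), 2), 2) = Pow(Pow(Add(1, Add(5, Mul(0, 36))), 2), 2) = Pow(Pow(Add(1, Add(5, 0)), 2), 2) = Pow(Pow(Add(1, 5), 2), 2) = Pow(Pow(6, 2), 2) = Pow(36, 2) = 1296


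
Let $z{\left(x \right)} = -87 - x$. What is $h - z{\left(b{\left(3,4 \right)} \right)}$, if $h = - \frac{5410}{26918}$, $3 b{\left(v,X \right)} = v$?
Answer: $\frac{1181687}{13459} \approx 87.799$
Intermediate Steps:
$b{\left(v,X \right)} = \frac{v}{3}$
$h = - \frac{2705}{13459}$ ($h = \left(-5410\right) \frac{1}{26918} = - \frac{2705}{13459} \approx -0.20098$)
$h - z{\left(b{\left(3,4 \right)} \right)} = - \frac{2705}{13459} - \left(-87 - \frac{1}{3} \cdot 3\right) = - \frac{2705}{13459} - \left(-87 - 1\right) = - \frac{2705}{13459} - -88 = - \frac{2705}{13459} + 88 = \frac{1181687}{13459}$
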